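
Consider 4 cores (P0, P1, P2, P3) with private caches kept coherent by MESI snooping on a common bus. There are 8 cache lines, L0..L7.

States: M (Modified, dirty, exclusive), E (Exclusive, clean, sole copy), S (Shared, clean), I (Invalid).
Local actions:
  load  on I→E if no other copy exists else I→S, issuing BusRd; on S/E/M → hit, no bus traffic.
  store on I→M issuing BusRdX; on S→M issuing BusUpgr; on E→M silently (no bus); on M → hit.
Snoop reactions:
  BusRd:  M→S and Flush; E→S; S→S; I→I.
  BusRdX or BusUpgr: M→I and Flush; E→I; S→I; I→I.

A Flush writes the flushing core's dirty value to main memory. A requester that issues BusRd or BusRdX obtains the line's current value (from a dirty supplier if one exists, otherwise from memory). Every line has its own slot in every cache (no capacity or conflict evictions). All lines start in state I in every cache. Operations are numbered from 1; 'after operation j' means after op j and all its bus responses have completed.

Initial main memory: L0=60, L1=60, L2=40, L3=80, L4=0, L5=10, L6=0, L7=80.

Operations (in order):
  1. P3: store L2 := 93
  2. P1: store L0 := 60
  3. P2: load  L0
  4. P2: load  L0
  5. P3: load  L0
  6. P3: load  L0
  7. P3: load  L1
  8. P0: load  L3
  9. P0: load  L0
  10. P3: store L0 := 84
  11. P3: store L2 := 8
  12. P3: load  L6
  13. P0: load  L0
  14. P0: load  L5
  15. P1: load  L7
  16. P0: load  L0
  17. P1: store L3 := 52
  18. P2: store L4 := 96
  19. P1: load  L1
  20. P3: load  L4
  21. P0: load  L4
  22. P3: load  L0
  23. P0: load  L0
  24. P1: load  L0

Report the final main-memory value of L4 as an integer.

memory[L4] = 96

1. P3: store L2 := 93  bus=[BusRdX]  L2: P0=I P1=I P2=I P3=M  mem[L2]=40
2. P1: store L0 := 60  bus=[BusRdX]  L0: P0=I P1=M P2=I P3=I  mem[L0]=60
3. P2: load  L0  bus=[BusRd,Flush]  L0: P0=I P1=S P2=S P3=I  mem[L0]=60
4. P2: load  L0  bus=[-]  L0: P0=I P1=S P2=S P3=I  mem[L0]=60
5. P3: load  L0  bus=[BusRd]  L0: P0=I P1=S P2=S P3=S  mem[L0]=60
6. P3: load  L0  bus=[-]  L0: P0=I P1=S P2=S P3=S  mem[L0]=60
7. P3: load  L1  bus=[BusRd]  L1: P0=I P1=I P2=I P3=E  mem[L1]=60
8. P0: load  L3  bus=[BusRd]  L3: P0=E P1=I P2=I P3=I  mem[L3]=80
9. P0: load  L0  bus=[BusRd]  L0: P0=S P1=S P2=S P3=S  mem[L0]=60
10. P3: store L0 := 84  bus=[BusUpgr]  L0: P0=I P1=I P2=I P3=M  mem[L0]=60
11. P3: store L2 := 8  bus=[-]  L2: P0=I P1=I P2=I P3=M  mem[L2]=40
12. P3: load  L6  bus=[BusRd]  L6: P0=I P1=I P2=I P3=E  mem[L6]=0
13. P0: load  L0  bus=[BusRd,Flush]  L0: P0=S P1=I P2=I P3=S  mem[L0]=84
14. P0: load  L5  bus=[BusRd]  L5: P0=E P1=I P2=I P3=I  mem[L5]=10
15. P1: load  L7  bus=[BusRd]  L7: P0=I P1=E P2=I P3=I  mem[L7]=80
16. P0: load  L0  bus=[-]  L0: P0=S P1=I P2=I P3=S  mem[L0]=84
17. P1: store L3 := 52  bus=[BusRdX]  L3: P0=I P1=M P2=I P3=I  mem[L3]=80
18. P2: store L4 := 96  bus=[BusRdX]  L4: P0=I P1=I P2=M P3=I  mem[L4]=0
19. P1: load  L1  bus=[BusRd]  L1: P0=I P1=S P2=I P3=S  mem[L1]=60
20. P3: load  L4  bus=[BusRd,Flush]  L4: P0=I P1=I P2=S P3=S  mem[L4]=96
21. P0: load  L4  bus=[BusRd]  L4: P0=S P1=I P2=S P3=S  mem[L4]=96
22. P3: load  L0  bus=[-]  L0: P0=S P1=I P2=I P3=S  mem[L0]=84
23. P0: load  L0  bus=[-]  L0: P0=S P1=I P2=I P3=S  mem[L0]=84
24. P1: load  L0  bus=[BusRd]  L0: P0=S P1=S P2=I P3=S  mem[L0]=84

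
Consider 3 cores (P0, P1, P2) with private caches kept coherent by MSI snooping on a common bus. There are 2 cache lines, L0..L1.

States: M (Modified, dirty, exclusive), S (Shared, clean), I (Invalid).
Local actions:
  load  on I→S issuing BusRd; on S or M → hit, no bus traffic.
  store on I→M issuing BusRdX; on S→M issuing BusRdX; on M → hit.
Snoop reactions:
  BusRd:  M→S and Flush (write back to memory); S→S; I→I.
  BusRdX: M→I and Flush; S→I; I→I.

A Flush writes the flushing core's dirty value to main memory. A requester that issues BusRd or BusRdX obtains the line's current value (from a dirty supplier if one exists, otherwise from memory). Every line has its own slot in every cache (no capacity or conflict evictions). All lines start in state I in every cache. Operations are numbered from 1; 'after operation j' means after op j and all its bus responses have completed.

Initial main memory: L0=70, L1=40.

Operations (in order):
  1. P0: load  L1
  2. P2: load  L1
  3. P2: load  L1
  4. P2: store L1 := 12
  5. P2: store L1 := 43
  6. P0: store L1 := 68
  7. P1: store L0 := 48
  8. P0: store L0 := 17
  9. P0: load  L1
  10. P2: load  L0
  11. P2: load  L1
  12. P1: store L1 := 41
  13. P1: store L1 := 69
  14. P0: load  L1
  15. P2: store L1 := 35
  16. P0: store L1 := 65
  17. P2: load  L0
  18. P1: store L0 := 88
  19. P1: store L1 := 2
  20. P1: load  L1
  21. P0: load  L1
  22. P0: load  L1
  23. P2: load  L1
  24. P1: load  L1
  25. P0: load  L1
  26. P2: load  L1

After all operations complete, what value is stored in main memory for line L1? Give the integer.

memory[L1] = 2

step 1: P0: load  L1  ⟶  SII  (L1)  txn=BusRd  M[L1]=40
step 2: P2: load  L1  ⟶  SIS  (L1)  txn=BusRd  M[L1]=40
step 3: P2: load  L1  ⟶  SIS  (L1)  txn=∅  M[L1]=40
step 4: P2: store L1 := 12  ⟶  IIM  (L1)  txn=BusRdX  M[L1]=40
step 5: P2: store L1 := 43  ⟶  IIM  (L1)  txn=∅  M[L1]=40
step 6: P0: store L1 := 68  ⟶  MII  (L1)  txn=BusRdX+Flush  M[L1]=43
step 7: P1: store L0 := 48  ⟶  IMI  (L0)  txn=BusRdX  M[L0]=70
step 8: P0: store L0 := 17  ⟶  MII  (L0)  txn=BusRdX+Flush  M[L0]=48
step 9: P0: load  L1  ⟶  MII  (L1)  txn=∅  M[L1]=43
step 10: P2: load  L0  ⟶  SIS  (L0)  txn=BusRd+Flush  M[L0]=17
step 11: P2: load  L1  ⟶  SIS  (L1)  txn=BusRd+Flush  M[L1]=68
step 12: P1: store L1 := 41  ⟶  IMI  (L1)  txn=BusRdX  M[L1]=68
step 13: P1: store L1 := 69  ⟶  IMI  (L1)  txn=∅  M[L1]=68
step 14: P0: load  L1  ⟶  SSI  (L1)  txn=BusRd+Flush  M[L1]=69
step 15: P2: store L1 := 35  ⟶  IIM  (L1)  txn=BusRdX  M[L1]=69
step 16: P0: store L1 := 65  ⟶  MII  (L1)  txn=BusRdX+Flush  M[L1]=35
step 17: P2: load  L0  ⟶  SIS  (L0)  txn=∅  M[L0]=17
step 18: P1: store L0 := 88  ⟶  IMI  (L0)  txn=BusRdX  M[L0]=17
step 19: P1: store L1 := 2  ⟶  IMI  (L1)  txn=BusRdX+Flush  M[L1]=65
step 20: P1: load  L1  ⟶  IMI  (L1)  txn=∅  M[L1]=65
step 21: P0: load  L1  ⟶  SSI  (L1)  txn=BusRd+Flush  M[L1]=2
step 22: P0: load  L1  ⟶  SSI  (L1)  txn=∅  M[L1]=2
step 23: P2: load  L1  ⟶  SSS  (L1)  txn=BusRd  M[L1]=2
step 24: P1: load  L1  ⟶  SSS  (L1)  txn=∅  M[L1]=2
step 25: P0: load  L1  ⟶  SSS  (L1)  txn=∅  M[L1]=2
step 26: P2: load  L1  ⟶  SSS  (L1)  txn=∅  M[L1]=2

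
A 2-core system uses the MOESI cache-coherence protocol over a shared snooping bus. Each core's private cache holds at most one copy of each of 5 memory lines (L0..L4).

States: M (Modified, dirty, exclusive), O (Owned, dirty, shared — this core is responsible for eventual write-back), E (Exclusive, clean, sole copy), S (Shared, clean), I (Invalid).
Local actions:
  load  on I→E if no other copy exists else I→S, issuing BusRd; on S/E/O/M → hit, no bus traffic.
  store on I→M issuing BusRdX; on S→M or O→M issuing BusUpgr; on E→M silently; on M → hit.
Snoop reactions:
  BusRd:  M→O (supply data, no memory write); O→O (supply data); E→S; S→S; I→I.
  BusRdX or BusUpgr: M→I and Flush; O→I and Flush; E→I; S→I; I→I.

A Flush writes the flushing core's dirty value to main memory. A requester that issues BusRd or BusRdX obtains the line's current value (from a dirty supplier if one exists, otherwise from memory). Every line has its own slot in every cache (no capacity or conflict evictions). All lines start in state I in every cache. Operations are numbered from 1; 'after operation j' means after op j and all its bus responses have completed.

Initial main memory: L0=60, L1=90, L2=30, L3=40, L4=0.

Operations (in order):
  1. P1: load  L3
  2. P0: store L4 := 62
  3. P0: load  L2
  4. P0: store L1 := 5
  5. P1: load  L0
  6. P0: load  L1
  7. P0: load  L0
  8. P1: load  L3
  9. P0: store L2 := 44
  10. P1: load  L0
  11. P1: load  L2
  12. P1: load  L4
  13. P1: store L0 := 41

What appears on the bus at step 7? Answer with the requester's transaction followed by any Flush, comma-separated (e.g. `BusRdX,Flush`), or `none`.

bus = BusRd

[1] P1: load  L3 | P0:I, P1:E(40) | bus: BusRd
[2] P0: store L4 := 62 | P0:M(62), P1:I | bus: BusRdX
[3] P0: load  L2 | P0:E(30), P1:I | bus: BusRd
[4] P0: store L1 := 5 | P0:M(5), P1:I | bus: BusRdX
[5] P1: load  L0 | P0:I, P1:E(60) | bus: BusRd
[6] P0: load  L1 | P0:M(5), P1:I | bus: none
[7] P0: load  L0 | P0:S(60), P1:S(60) | bus: BusRd
[8] P1: load  L3 | P0:I, P1:E(40) | bus: none
[9] P0: store L2 := 44 | P0:M(44), P1:I | bus: none
[10] P1: load  L0 | P0:S(60), P1:S(60) | bus: none
[11] P1: load  L2 | P0:O(44), P1:S(44) | bus: BusRd
[12] P1: load  L4 | P0:O(62), P1:S(62) | bus: BusRd
[13] P1: store L0 := 41 | P0:I, P1:M(41) | bus: BusUpgr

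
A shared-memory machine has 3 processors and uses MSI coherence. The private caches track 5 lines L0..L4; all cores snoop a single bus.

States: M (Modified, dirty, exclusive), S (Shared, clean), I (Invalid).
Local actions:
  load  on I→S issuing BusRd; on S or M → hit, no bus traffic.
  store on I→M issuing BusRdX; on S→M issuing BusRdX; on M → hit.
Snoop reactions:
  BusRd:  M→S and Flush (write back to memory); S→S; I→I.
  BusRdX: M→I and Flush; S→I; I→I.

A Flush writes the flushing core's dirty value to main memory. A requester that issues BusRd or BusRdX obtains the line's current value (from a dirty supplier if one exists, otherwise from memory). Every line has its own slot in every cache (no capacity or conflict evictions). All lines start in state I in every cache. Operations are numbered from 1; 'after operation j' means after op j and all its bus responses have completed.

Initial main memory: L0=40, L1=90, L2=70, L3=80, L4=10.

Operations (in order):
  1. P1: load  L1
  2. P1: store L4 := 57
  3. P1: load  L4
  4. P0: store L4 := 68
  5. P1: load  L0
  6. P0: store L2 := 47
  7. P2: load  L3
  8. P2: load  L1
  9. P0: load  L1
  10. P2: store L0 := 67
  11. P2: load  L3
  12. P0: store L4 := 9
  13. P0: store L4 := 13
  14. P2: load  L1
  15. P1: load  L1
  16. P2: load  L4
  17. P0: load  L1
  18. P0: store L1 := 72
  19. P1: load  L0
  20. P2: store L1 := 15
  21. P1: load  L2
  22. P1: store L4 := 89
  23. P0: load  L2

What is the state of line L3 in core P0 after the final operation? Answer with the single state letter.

  op1 P1: load  L1 → I/S/I on L1; bus BusRd; mem=90
  op2 P1: store L4 := 57 → I/M/I on L4; bus BusRdX; mem=10
  op3 P1: load  L4 → I/M/I on L4; bus (none); mem=10
  op4 P0: store L4 := 68 → M/I/I on L4; bus BusRdX Flush; mem=57
  op5 P1: load  L0 → I/S/I on L0; bus BusRd; mem=40
  op6 P0: store L2 := 47 → M/I/I on L2; bus BusRdX; mem=70
  op7 P2: load  L3 → I/I/S on L3; bus BusRd; mem=80
  op8 P2: load  L1 → I/S/S on L1; bus BusRd; mem=90
  op9 P0: load  L1 → S/S/S on L1; bus BusRd; mem=90
  op10 P2: store L0 := 67 → I/I/M on L0; bus BusRdX; mem=40
  op11 P2: load  L3 → I/I/S on L3; bus (none); mem=80
  op12 P0: store L4 := 9 → M/I/I on L4; bus (none); mem=57
  op13 P0: store L4 := 13 → M/I/I on L4; bus (none); mem=57
  op14 P2: load  L1 → S/S/S on L1; bus (none); mem=90
  op15 P1: load  L1 → S/S/S on L1; bus (none); mem=90
  op16 P2: load  L4 → S/I/S on L4; bus BusRd Flush; mem=13
  op17 P0: load  L1 → S/S/S on L1; bus (none); mem=90
  op18 P0: store L1 := 72 → M/I/I on L1; bus BusRdX; mem=90
  op19 P1: load  L0 → I/S/S on L0; bus BusRd Flush; mem=67
  op20 P2: store L1 := 15 → I/I/M on L1; bus BusRdX Flush; mem=72
  op21 P1: load  L2 → S/S/I on L2; bus BusRd Flush; mem=47
  op22 P1: store L4 := 89 → I/M/I on L4; bus BusRdX; mem=13
  op23 P0: load  L2 → S/S/I on L2; bus (none); mem=47

state = I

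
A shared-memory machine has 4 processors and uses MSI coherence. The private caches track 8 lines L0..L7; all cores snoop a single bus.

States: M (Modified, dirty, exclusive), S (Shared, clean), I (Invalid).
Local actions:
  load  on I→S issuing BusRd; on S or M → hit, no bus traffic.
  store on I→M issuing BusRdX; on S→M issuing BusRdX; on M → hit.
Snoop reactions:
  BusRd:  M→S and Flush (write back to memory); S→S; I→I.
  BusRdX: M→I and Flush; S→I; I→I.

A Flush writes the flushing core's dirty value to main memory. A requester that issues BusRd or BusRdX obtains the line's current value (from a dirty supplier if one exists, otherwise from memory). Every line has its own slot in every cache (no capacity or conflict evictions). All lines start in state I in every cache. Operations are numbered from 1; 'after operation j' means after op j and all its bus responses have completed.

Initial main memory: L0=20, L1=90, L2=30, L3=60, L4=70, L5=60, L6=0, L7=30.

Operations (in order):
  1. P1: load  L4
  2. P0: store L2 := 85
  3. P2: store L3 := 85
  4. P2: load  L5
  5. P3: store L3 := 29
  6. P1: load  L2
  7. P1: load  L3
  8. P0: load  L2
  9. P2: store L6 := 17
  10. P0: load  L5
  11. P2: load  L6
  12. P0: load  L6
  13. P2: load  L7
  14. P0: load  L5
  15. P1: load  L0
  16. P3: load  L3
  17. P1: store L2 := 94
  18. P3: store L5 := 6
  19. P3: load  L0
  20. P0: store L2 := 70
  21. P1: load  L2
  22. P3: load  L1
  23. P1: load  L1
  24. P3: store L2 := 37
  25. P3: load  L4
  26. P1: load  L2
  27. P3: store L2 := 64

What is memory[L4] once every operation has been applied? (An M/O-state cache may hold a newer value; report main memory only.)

[1] P1: load  L4 | P0:I, P1:S(70), P2:I, P3:I | bus: BusRd
[2] P0: store L2 := 85 | P0:M(85), P1:I, P2:I, P3:I | bus: BusRdX
[3] P2: store L3 := 85 | P0:I, P1:I, P2:M(85), P3:I | bus: BusRdX
[4] P2: load  L5 | P0:I, P1:I, P2:S(60), P3:I | bus: BusRd
[5] P3: store L3 := 29 | P0:I, P1:I, P2:I, P3:M(29) | bus: BusRdX,Flush
[6] P1: load  L2 | P0:S(85), P1:S(85), P2:I, P3:I | bus: BusRd,Flush
[7] P1: load  L3 | P0:I, P1:S(29), P2:I, P3:S(29) | bus: BusRd,Flush
[8] P0: load  L2 | P0:S(85), P1:S(85), P2:I, P3:I | bus: none
[9] P2: store L6 := 17 | P0:I, P1:I, P2:M(17), P3:I | bus: BusRdX
[10] P0: load  L5 | P0:S(60), P1:I, P2:S(60), P3:I | bus: BusRd
[11] P2: load  L6 | P0:I, P1:I, P2:M(17), P3:I | bus: none
[12] P0: load  L6 | P0:S(17), P1:I, P2:S(17), P3:I | bus: BusRd,Flush
[13] P2: load  L7 | P0:I, P1:I, P2:S(30), P3:I | bus: BusRd
[14] P0: load  L5 | P0:S(60), P1:I, P2:S(60), P3:I | bus: none
[15] P1: load  L0 | P0:I, P1:S(20), P2:I, P3:I | bus: BusRd
[16] P3: load  L3 | P0:I, P1:S(29), P2:I, P3:S(29) | bus: none
[17] P1: store L2 := 94 | P0:I, P1:M(94), P2:I, P3:I | bus: BusRdX
[18] P3: store L5 := 6 | P0:I, P1:I, P2:I, P3:M(6) | bus: BusRdX
[19] P3: load  L0 | P0:I, P1:S(20), P2:I, P3:S(20) | bus: BusRd
[20] P0: store L2 := 70 | P0:M(70), P1:I, P2:I, P3:I | bus: BusRdX,Flush
[21] P1: load  L2 | P0:S(70), P1:S(70), P2:I, P3:I | bus: BusRd,Flush
[22] P3: load  L1 | P0:I, P1:I, P2:I, P3:S(90) | bus: BusRd
[23] P1: load  L1 | P0:I, P1:S(90), P2:I, P3:S(90) | bus: BusRd
[24] P3: store L2 := 37 | P0:I, P1:I, P2:I, P3:M(37) | bus: BusRdX
[25] P3: load  L4 | P0:I, P1:S(70), P2:I, P3:S(70) | bus: BusRd
[26] P1: load  L2 | P0:I, P1:S(37), P2:I, P3:S(37) | bus: BusRd,Flush
[27] P3: store L2 := 64 | P0:I, P1:I, P2:I, P3:M(64) | bus: BusRdX

memory[L4] = 70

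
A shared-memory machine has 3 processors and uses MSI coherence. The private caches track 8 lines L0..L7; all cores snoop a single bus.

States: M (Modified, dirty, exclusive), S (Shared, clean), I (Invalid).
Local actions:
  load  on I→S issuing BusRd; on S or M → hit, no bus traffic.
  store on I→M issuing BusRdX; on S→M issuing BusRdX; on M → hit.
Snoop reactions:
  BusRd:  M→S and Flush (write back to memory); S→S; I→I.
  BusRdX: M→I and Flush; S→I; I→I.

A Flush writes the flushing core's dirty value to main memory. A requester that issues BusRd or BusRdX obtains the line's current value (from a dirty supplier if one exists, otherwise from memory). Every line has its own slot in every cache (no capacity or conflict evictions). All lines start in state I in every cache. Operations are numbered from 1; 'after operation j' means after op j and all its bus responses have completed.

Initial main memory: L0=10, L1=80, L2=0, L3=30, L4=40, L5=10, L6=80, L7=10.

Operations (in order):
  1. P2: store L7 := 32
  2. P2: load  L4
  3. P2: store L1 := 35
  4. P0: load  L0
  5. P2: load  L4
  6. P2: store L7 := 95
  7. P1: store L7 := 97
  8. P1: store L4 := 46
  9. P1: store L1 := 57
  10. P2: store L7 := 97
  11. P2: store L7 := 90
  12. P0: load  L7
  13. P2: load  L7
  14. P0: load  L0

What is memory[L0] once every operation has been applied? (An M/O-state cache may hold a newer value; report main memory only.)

memory[L0] = 10

1. P2: store L7 := 32  bus=[BusRdX]  L7: P0=I P1=I P2=M  mem[L7]=10
2. P2: load  L4  bus=[BusRd]  L4: P0=I P1=I P2=S  mem[L4]=40
3. P2: store L1 := 35  bus=[BusRdX]  L1: P0=I P1=I P2=M  mem[L1]=80
4. P0: load  L0  bus=[BusRd]  L0: P0=S P1=I P2=I  mem[L0]=10
5. P2: load  L4  bus=[-]  L4: P0=I P1=I P2=S  mem[L4]=40
6. P2: store L7 := 95  bus=[-]  L7: P0=I P1=I P2=M  mem[L7]=10
7. P1: store L7 := 97  bus=[BusRdX,Flush]  L7: P0=I P1=M P2=I  mem[L7]=95
8. P1: store L4 := 46  bus=[BusRdX]  L4: P0=I P1=M P2=I  mem[L4]=40
9. P1: store L1 := 57  bus=[BusRdX,Flush]  L1: P0=I P1=M P2=I  mem[L1]=35
10. P2: store L7 := 97  bus=[BusRdX,Flush]  L7: P0=I P1=I P2=M  mem[L7]=97
11. P2: store L7 := 90  bus=[-]  L7: P0=I P1=I P2=M  mem[L7]=97
12. P0: load  L7  bus=[BusRd,Flush]  L7: P0=S P1=I P2=S  mem[L7]=90
13. P2: load  L7  bus=[-]  L7: P0=S P1=I P2=S  mem[L7]=90
14. P0: load  L0  bus=[-]  L0: P0=S P1=I P2=I  mem[L0]=10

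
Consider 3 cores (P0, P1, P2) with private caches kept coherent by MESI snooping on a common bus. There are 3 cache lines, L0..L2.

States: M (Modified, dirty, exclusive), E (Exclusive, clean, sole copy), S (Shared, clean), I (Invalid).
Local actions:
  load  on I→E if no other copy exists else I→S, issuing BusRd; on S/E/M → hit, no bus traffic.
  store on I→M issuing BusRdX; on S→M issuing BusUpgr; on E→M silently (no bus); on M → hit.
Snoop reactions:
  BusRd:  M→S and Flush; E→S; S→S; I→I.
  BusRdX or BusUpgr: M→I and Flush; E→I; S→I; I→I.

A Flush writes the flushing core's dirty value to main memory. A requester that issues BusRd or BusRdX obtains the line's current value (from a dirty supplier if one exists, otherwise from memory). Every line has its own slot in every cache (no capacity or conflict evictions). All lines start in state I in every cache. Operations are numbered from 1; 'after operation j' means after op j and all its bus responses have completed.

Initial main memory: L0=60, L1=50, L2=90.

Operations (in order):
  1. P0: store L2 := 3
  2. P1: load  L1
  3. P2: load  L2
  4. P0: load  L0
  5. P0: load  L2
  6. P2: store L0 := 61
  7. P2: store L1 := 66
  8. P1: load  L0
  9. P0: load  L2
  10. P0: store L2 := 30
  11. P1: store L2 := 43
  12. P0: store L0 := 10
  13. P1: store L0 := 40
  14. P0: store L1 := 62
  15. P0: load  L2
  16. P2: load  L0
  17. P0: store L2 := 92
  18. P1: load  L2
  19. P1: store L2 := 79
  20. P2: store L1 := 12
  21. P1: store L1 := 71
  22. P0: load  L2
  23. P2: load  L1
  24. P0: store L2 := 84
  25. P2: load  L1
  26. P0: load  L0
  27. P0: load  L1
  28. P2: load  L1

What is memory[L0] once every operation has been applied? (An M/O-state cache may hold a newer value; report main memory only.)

  op1 P0: store L2 := 3 → M/I/I on L2; bus BusRdX; mem=90
  op2 P1: load  L1 → I/E/I on L1; bus BusRd; mem=50
  op3 P2: load  L2 → S/I/S on L2; bus BusRd Flush; mem=3
  op4 P0: load  L0 → E/I/I on L0; bus BusRd; mem=60
  op5 P0: load  L2 → S/I/S on L2; bus (none); mem=3
  op6 P2: store L0 := 61 → I/I/M on L0; bus BusRdX; mem=60
  op7 P2: store L1 := 66 → I/I/M on L1; bus BusRdX; mem=50
  op8 P1: load  L0 → I/S/S on L0; bus BusRd Flush; mem=61
  op9 P0: load  L2 → S/I/S on L2; bus (none); mem=3
  op10 P0: store L2 := 30 → M/I/I on L2; bus BusUpgr; mem=3
  op11 P1: store L2 := 43 → I/M/I on L2; bus BusRdX Flush; mem=30
  op12 P0: store L0 := 10 → M/I/I on L0; bus BusRdX; mem=61
  op13 P1: store L0 := 40 → I/M/I on L0; bus BusRdX Flush; mem=10
  op14 P0: store L1 := 62 → M/I/I on L1; bus BusRdX Flush; mem=66
  op15 P0: load  L2 → S/S/I on L2; bus BusRd Flush; mem=43
  op16 P2: load  L0 → I/S/S on L0; bus BusRd Flush; mem=40
  op17 P0: store L2 := 92 → M/I/I on L2; bus BusUpgr; mem=43
  op18 P1: load  L2 → S/S/I on L2; bus BusRd Flush; mem=92
  op19 P1: store L2 := 79 → I/M/I on L2; bus BusUpgr; mem=92
  op20 P2: store L1 := 12 → I/I/M on L1; bus BusRdX Flush; mem=62
  op21 P1: store L1 := 71 → I/M/I on L1; bus BusRdX Flush; mem=12
  op22 P0: load  L2 → S/S/I on L2; bus BusRd Flush; mem=79
  op23 P2: load  L1 → I/S/S on L1; bus BusRd Flush; mem=71
  op24 P0: store L2 := 84 → M/I/I on L2; bus BusUpgr; mem=79
  op25 P2: load  L1 → I/S/S on L1; bus (none); mem=71
  op26 P0: load  L0 → S/S/S on L0; bus BusRd; mem=40
  op27 P0: load  L1 → S/S/S on L1; bus BusRd; mem=71
  op28 P2: load  L1 → S/S/S on L1; bus (none); mem=71

memory[L0] = 40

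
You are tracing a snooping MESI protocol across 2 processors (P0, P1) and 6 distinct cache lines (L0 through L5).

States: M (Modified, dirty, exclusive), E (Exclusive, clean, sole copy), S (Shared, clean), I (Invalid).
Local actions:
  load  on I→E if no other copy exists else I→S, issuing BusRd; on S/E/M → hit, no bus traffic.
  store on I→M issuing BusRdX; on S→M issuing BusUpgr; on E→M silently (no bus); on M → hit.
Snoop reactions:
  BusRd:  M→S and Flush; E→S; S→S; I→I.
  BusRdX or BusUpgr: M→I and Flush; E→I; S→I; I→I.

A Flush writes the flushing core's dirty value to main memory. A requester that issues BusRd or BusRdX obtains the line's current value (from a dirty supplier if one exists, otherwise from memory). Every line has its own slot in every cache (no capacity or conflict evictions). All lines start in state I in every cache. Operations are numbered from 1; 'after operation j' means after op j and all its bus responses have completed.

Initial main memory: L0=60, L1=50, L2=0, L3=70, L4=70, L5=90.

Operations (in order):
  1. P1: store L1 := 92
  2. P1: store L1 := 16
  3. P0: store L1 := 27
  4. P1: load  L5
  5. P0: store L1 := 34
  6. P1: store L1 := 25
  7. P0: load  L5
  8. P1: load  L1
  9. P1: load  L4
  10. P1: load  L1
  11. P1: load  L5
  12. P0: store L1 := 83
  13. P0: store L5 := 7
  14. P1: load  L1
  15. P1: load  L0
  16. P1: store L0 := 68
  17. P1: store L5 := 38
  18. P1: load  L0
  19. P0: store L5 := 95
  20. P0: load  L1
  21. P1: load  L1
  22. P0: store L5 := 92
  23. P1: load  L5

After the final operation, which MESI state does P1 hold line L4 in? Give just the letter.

state = E

  op1 P1: store L1 := 92 → I/M on L1; bus BusRdX; mem=50
  op2 P1: store L1 := 16 → I/M on L1; bus (none); mem=50
  op3 P0: store L1 := 27 → M/I on L1; bus BusRdX Flush; mem=16
  op4 P1: load  L5 → I/E on L5; bus BusRd; mem=90
  op5 P0: store L1 := 34 → M/I on L1; bus (none); mem=16
  op6 P1: store L1 := 25 → I/M on L1; bus BusRdX Flush; mem=34
  op7 P0: load  L5 → S/S on L5; bus BusRd; mem=90
  op8 P1: load  L1 → I/M on L1; bus (none); mem=34
  op9 P1: load  L4 → I/E on L4; bus BusRd; mem=70
  op10 P1: load  L1 → I/M on L1; bus (none); mem=34
  op11 P1: load  L5 → S/S on L5; bus (none); mem=90
  op12 P0: store L1 := 83 → M/I on L1; bus BusRdX Flush; mem=25
  op13 P0: store L5 := 7 → M/I on L5; bus BusUpgr; mem=90
  op14 P1: load  L1 → S/S on L1; bus BusRd Flush; mem=83
  op15 P1: load  L0 → I/E on L0; bus BusRd; mem=60
  op16 P1: store L0 := 68 → I/M on L0; bus (none); mem=60
  op17 P1: store L5 := 38 → I/M on L5; bus BusRdX Flush; mem=7
  op18 P1: load  L0 → I/M on L0; bus (none); mem=60
  op19 P0: store L5 := 95 → M/I on L5; bus BusRdX Flush; mem=38
  op20 P0: load  L1 → S/S on L1; bus (none); mem=83
  op21 P1: load  L1 → S/S on L1; bus (none); mem=83
  op22 P0: store L5 := 92 → M/I on L5; bus (none); mem=38
  op23 P1: load  L5 → S/S on L5; bus BusRd Flush; mem=92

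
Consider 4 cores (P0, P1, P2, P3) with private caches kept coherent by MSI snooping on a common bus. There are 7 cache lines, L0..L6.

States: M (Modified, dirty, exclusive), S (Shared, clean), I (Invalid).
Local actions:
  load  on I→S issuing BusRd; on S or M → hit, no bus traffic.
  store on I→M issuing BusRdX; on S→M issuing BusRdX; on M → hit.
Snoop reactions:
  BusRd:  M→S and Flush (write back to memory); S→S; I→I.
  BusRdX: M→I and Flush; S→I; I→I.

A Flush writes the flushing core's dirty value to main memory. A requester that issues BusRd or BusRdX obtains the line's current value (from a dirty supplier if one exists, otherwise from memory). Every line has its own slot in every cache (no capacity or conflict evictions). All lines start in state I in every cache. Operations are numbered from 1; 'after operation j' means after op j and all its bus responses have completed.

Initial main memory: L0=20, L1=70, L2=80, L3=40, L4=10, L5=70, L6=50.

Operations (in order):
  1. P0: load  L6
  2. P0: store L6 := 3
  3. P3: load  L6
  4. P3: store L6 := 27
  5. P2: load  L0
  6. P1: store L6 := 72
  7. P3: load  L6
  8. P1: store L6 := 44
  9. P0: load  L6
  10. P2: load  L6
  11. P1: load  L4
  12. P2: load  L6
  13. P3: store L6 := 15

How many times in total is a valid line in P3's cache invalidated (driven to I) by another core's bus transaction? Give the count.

invalidations = 2

[1] P0: load  L6 | P0:S(50), P1:I, P2:I, P3:I | bus: BusRd
[2] P0: store L6 := 3 | P0:M(3), P1:I, P2:I, P3:I | bus: BusRdX
[3] P3: load  L6 | P0:S(3), P1:I, P2:I, P3:S(3) | bus: BusRd,Flush
[4] P3: store L6 := 27 | P0:I, P1:I, P2:I, P3:M(27) | bus: BusRdX
[5] P2: load  L0 | P0:I, P1:I, P2:S(20), P3:I | bus: BusRd
[6] P1: store L6 := 72 | P0:I, P1:M(72), P2:I, P3:I | bus: BusRdX,Flush
[7] P3: load  L6 | P0:I, P1:S(72), P2:I, P3:S(72) | bus: BusRd,Flush
[8] P1: store L6 := 44 | P0:I, P1:M(44), P2:I, P3:I | bus: BusRdX
[9] P0: load  L6 | P0:S(44), P1:S(44), P2:I, P3:I | bus: BusRd,Flush
[10] P2: load  L6 | P0:S(44), P1:S(44), P2:S(44), P3:I | bus: BusRd
[11] P1: load  L4 | P0:I, P1:S(10), P2:I, P3:I | bus: BusRd
[12] P2: load  L6 | P0:S(44), P1:S(44), P2:S(44), P3:I | bus: none
[13] P3: store L6 := 15 | P0:I, P1:I, P2:I, P3:M(15) | bus: BusRdX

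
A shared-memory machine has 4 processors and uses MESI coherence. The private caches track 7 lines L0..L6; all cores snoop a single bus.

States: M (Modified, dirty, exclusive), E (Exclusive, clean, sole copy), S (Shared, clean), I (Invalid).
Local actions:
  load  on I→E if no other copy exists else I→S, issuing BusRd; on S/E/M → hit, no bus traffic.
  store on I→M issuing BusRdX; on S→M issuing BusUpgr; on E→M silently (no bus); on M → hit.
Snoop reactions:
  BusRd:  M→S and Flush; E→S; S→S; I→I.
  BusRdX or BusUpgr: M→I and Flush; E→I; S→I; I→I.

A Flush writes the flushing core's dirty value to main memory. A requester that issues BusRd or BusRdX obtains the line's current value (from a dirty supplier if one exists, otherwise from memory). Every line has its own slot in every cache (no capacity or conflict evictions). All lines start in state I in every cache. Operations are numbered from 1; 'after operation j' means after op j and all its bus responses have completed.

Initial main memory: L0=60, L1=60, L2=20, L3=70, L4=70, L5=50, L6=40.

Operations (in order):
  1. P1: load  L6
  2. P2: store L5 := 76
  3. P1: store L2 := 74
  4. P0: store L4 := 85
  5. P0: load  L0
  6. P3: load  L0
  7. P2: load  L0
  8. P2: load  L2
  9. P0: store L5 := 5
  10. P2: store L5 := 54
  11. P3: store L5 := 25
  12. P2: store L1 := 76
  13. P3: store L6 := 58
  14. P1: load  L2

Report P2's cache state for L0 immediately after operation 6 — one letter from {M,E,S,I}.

  op1 P1: load  L6 → I/E/I/I on L6; bus BusRd; mem=40
  op2 P2: store L5 := 76 → I/I/M/I on L5; bus BusRdX; mem=50
  op3 P1: store L2 := 74 → I/M/I/I on L2; bus BusRdX; mem=20
  op4 P0: store L4 := 85 → M/I/I/I on L4; bus BusRdX; mem=70
  op5 P0: load  L0 → E/I/I/I on L0; bus BusRd; mem=60
  op6 P3: load  L0 → S/I/I/S on L0; bus BusRd; mem=60
  op7 P2: load  L0 → S/I/S/S on L0; bus BusRd; mem=60
  op8 P2: load  L2 → I/S/S/I on L2; bus BusRd Flush; mem=74
  op9 P0: store L5 := 5 → M/I/I/I on L5; bus BusRdX Flush; mem=76
  op10 P2: store L5 := 54 → I/I/M/I on L5; bus BusRdX Flush; mem=5
  op11 P3: store L5 := 25 → I/I/I/M on L5; bus BusRdX Flush; mem=54
  op12 P2: store L1 := 76 → I/I/M/I on L1; bus BusRdX; mem=60
  op13 P3: store L6 := 58 → I/I/I/M on L6; bus BusRdX; mem=40
  op14 P1: load  L2 → I/S/S/I on L2; bus (none); mem=74

state = I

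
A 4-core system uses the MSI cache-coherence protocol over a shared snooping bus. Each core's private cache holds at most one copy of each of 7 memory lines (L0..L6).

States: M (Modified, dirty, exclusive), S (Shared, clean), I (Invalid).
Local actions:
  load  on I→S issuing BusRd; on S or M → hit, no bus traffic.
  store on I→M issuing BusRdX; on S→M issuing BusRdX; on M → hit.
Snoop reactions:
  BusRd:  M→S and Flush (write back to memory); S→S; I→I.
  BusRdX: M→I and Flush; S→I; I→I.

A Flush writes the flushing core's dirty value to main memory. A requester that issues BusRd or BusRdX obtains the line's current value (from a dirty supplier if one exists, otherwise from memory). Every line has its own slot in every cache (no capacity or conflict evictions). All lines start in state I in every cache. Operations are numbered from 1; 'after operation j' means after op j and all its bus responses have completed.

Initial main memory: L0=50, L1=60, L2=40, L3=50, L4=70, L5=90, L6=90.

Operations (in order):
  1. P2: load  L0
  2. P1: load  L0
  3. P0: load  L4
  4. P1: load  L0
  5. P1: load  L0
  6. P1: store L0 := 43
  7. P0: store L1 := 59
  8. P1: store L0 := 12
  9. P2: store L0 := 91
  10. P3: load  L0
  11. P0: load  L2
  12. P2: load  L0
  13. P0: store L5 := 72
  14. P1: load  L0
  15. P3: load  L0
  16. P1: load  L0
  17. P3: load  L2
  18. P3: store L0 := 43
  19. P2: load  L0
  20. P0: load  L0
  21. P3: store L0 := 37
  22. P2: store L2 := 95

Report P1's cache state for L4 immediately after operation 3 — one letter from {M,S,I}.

state = I

1. P2: load  L0  bus=[BusRd]  L0: P0=I P1=I P2=S P3=I  mem[L0]=50
2. P1: load  L0  bus=[BusRd]  L0: P0=I P1=S P2=S P3=I  mem[L0]=50
3. P0: load  L4  bus=[BusRd]  L4: P0=S P1=I P2=I P3=I  mem[L4]=70
4. P1: load  L0  bus=[-]  L0: P0=I P1=S P2=S P3=I  mem[L0]=50
5. P1: load  L0  bus=[-]  L0: P0=I P1=S P2=S P3=I  mem[L0]=50
6. P1: store L0 := 43  bus=[BusRdX]  L0: P0=I P1=M P2=I P3=I  mem[L0]=50
7. P0: store L1 := 59  bus=[BusRdX]  L1: P0=M P1=I P2=I P3=I  mem[L1]=60
8. P1: store L0 := 12  bus=[-]  L0: P0=I P1=M P2=I P3=I  mem[L0]=50
9. P2: store L0 := 91  bus=[BusRdX,Flush]  L0: P0=I P1=I P2=M P3=I  mem[L0]=12
10. P3: load  L0  bus=[BusRd,Flush]  L0: P0=I P1=I P2=S P3=S  mem[L0]=91
11. P0: load  L2  bus=[BusRd]  L2: P0=S P1=I P2=I P3=I  mem[L2]=40
12. P2: load  L0  bus=[-]  L0: P0=I P1=I P2=S P3=S  mem[L0]=91
13. P0: store L5 := 72  bus=[BusRdX]  L5: P0=M P1=I P2=I P3=I  mem[L5]=90
14. P1: load  L0  bus=[BusRd]  L0: P0=I P1=S P2=S P3=S  mem[L0]=91
15. P3: load  L0  bus=[-]  L0: P0=I P1=S P2=S P3=S  mem[L0]=91
16. P1: load  L0  bus=[-]  L0: P0=I P1=S P2=S P3=S  mem[L0]=91
17. P3: load  L2  bus=[BusRd]  L2: P0=S P1=I P2=I P3=S  mem[L2]=40
18. P3: store L0 := 43  bus=[BusRdX]  L0: P0=I P1=I P2=I P3=M  mem[L0]=91
19. P2: load  L0  bus=[BusRd,Flush]  L0: P0=I P1=I P2=S P3=S  mem[L0]=43
20. P0: load  L0  bus=[BusRd]  L0: P0=S P1=I P2=S P3=S  mem[L0]=43
21. P3: store L0 := 37  bus=[BusRdX]  L0: P0=I P1=I P2=I P3=M  mem[L0]=43
22. P2: store L2 := 95  bus=[BusRdX]  L2: P0=I P1=I P2=M P3=I  mem[L2]=40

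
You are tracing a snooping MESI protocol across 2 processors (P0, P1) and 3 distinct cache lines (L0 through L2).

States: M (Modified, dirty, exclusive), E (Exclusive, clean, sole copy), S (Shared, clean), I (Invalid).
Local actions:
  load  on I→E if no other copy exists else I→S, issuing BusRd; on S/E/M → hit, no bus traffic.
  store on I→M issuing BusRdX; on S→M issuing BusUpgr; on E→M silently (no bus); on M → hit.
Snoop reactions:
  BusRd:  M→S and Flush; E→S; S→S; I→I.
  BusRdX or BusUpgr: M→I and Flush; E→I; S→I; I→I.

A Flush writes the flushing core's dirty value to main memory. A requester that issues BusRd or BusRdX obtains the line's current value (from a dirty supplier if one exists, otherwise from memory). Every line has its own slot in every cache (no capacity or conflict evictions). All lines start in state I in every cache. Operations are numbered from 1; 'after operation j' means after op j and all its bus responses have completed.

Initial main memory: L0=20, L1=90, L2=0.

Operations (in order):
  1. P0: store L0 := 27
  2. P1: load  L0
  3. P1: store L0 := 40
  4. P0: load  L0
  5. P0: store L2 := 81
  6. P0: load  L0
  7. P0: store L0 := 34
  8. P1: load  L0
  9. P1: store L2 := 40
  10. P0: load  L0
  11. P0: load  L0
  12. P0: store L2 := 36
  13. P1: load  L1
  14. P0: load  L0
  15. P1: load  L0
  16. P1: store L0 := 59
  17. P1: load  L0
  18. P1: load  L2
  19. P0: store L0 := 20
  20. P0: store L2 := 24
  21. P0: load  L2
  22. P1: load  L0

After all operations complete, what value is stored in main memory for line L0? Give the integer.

memory[L0] = 20

  op1 P0: store L0 := 27 → M/I on L0; bus BusRdX; mem=20
  op2 P1: load  L0 → S/S on L0; bus BusRd Flush; mem=27
  op3 P1: store L0 := 40 → I/M on L0; bus BusUpgr; mem=27
  op4 P0: load  L0 → S/S on L0; bus BusRd Flush; mem=40
  op5 P0: store L2 := 81 → M/I on L2; bus BusRdX; mem=0
  op6 P0: load  L0 → S/S on L0; bus (none); mem=40
  op7 P0: store L0 := 34 → M/I on L0; bus BusUpgr; mem=40
  op8 P1: load  L0 → S/S on L0; bus BusRd Flush; mem=34
  op9 P1: store L2 := 40 → I/M on L2; bus BusRdX Flush; mem=81
  op10 P0: load  L0 → S/S on L0; bus (none); mem=34
  op11 P0: load  L0 → S/S on L0; bus (none); mem=34
  op12 P0: store L2 := 36 → M/I on L2; bus BusRdX Flush; mem=40
  op13 P1: load  L1 → I/E on L1; bus BusRd; mem=90
  op14 P0: load  L0 → S/S on L0; bus (none); mem=34
  op15 P1: load  L0 → S/S on L0; bus (none); mem=34
  op16 P1: store L0 := 59 → I/M on L0; bus BusUpgr; mem=34
  op17 P1: load  L0 → I/M on L0; bus (none); mem=34
  op18 P1: load  L2 → S/S on L2; bus BusRd Flush; mem=36
  op19 P0: store L0 := 20 → M/I on L0; bus BusRdX Flush; mem=59
  op20 P0: store L2 := 24 → M/I on L2; bus BusUpgr; mem=36
  op21 P0: load  L2 → M/I on L2; bus (none); mem=36
  op22 P1: load  L0 → S/S on L0; bus BusRd Flush; mem=20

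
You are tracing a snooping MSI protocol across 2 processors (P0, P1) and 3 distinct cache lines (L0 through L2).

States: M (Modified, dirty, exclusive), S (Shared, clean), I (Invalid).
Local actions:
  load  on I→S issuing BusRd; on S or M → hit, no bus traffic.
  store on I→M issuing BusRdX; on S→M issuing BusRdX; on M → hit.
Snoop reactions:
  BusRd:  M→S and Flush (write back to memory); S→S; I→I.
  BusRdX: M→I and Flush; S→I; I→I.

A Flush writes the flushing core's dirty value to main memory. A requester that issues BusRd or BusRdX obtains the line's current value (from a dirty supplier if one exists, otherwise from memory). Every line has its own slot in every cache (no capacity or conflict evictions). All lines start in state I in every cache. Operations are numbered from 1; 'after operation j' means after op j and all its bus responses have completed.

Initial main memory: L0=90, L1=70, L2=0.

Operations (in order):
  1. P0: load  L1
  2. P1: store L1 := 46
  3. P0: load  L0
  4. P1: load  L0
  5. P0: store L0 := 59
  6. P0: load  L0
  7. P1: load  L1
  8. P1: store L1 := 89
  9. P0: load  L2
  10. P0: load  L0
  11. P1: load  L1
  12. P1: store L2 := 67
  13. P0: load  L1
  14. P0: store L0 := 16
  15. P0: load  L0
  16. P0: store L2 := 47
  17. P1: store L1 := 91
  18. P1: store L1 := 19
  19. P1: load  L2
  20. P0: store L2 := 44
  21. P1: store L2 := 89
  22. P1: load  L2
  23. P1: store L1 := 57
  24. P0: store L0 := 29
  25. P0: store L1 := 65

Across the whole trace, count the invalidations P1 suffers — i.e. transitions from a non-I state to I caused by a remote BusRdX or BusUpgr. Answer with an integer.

invalidations = 4

step 1: P0: load  L1  ⟶  SI  (L1)  txn=BusRd  M[L1]=70
step 2: P1: store L1 := 46  ⟶  IM  (L1)  txn=BusRdX  M[L1]=70
step 3: P0: load  L0  ⟶  SI  (L0)  txn=BusRd  M[L0]=90
step 4: P1: load  L0  ⟶  SS  (L0)  txn=BusRd  M[L0]=90
step 5: P0: store L0 := 59  ⟶  MI  (L0)  txn=BusRdX  M[L0]=90
step 6: P0: load  L0  ⟶  MI  (L0)  txn=∅  M[L0]=90
step 7: P1: load  L1  ⟶  IM  (L1)  txn=∅  M[L1]=70
step 8: P1: store L1 := 89  ⟶  IM  (L1)  txn=∅  M[L1]=70
step 9: P0: load  L2  ⟶  SI  (L2)  txn=BusRd  M[L2]=0
step 10: P0: load  L0  ⟶  MI  (L0)  txn=∅  M[L0]=90
step 11: P1: load  L1  ⟶  IM  (L1)  txn=∅  M[L1]=70
step 12: P1: store L2 := 67  ⟶  IM  (L2)  txn=BusRdX  M[L2]=0
step 13: P0: load  L1  ⟶  SS  (L1)  txn=BusRd+Flush  M[L1]=89
step 14: P0: store L0 := 16  ⟶  MI  (L0)  txn=∅  M[L0]=90
step 15: P0: load  L0  ⟶  MI  (L0)  txn=∅  M[L0]=90
step 16: P0: store L2 := 47  ⟶  MI  (L2)  txn=BusRdX+Flush  M[L2]=67
step 17: P1: store L1 := 91  ⟶  IM  (L1)  txn=BusRdX  M[L1]=89
step 18: P1: store L1 := 19  ⟶  IM  (L1)  txn=∅  M[L1]=89
step 19: P1: load  L2  ⟶  SS  (L2)  txn=BusRd+Flush  M[L2]=47
step 20: P0: store L2 := 44  ⟶  MI  (L2)  txn=BusRdX  M[L2]=47
step 21: P1: store L2 := 89  ⟶  IM  (L2)  txn=BusRdX+Flush  M[L2]=44
step 22: P1: load  L2  ⟶  IM  (L2)  txn=∅  M[L2]=44
step 23: P1: store L1 := 57  ⟶  IM  (L1)  txn=∅  M[L1]=89
step 24: P0: store L0 := 29  ⟶  MI  (L0)  txn=∅  M[L0]=90
step 25: P0: store L1 := 65  ⟶  MI  (L1)  txn=BusRdX+Flush  M[L1]=57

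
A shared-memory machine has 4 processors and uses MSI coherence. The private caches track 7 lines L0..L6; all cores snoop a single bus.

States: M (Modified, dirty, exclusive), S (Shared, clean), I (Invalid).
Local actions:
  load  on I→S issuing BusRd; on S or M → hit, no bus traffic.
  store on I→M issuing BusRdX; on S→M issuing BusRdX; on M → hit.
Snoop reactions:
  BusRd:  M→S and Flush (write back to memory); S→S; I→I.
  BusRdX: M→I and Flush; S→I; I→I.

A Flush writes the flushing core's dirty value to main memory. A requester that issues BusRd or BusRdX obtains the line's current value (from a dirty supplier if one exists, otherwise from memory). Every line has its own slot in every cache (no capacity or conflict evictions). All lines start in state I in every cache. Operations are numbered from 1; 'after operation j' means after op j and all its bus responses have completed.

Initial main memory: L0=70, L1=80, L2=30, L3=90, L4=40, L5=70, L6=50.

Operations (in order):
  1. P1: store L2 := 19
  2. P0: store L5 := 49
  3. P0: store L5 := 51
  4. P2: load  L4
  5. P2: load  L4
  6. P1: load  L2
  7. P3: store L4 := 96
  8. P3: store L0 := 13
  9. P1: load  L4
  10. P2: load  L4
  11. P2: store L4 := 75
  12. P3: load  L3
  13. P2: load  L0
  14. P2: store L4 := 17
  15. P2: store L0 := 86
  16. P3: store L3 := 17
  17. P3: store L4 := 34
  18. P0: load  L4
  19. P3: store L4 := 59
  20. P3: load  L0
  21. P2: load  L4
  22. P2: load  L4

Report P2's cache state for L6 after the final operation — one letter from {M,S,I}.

state = I

  op1 P1: store L2 := 19 → I/M/I/I on L2; bus BusRdX; mem=30
  op2 P0: store L5 := 49 → M/I/I/I on L5; bus BusRdX; mem=70
  op3 P0: store L5 := 51 → M/I/I/I on L5; bus (none); mem=70
  op4 P2: load  L4 → I/I/S/I on L4; bus BusRd; mem=40
  op5 P2: load  L4 → I/I/S/I on L4; bus (none); mem=40
  op6 P1: load  L2 → I/M/I/I on L2; bus (none); mem=30
  op7 P3: store L4 := 96 → I/I/I/M on L4; bus BusRdX; mem=40
  op8 P3: store L0 := 13 → I/I/I/M on L0; bus BusRdX; mem=70
  op9 P1: load  L4 → I/S/I/S on L4; bus BusRd Flush; mem=96
  op10 P2: load  L4 → I/S/S/S on L4; bus BusRd; mem=96
  op11 P2: store L4 := 75 → I/I/M/I on L4; bus BusRdX; mem=96
  op12 P3: load  L3 → I/I/I/S on L3; bus BusRd; mem=90
  op13 P2: load  L0 → I/I/S/S on L0; bus BusRd Flush; mem=13
  op14 P2: store L4 := 17 → I/I/M/I on L4; bus (none); mem=96
  op15 P2: store L0 := 86 → I/I/M/I on L0; bus BusRdX; mem=13
  op16 P3: store L3 := 17 → I/I/I/M on L3; bus BusRdX; mem=90
  op17 P3: store L4 := 34 → I/I/I/M on L4; bus BusRdX Flush; mem=17
  op18 P0: load  L4 → S/I/I/S on L4; bus BusRd Flush; mem=34
  op19 P3: store L4 := 59 → I/I/I/M on L4; bus BusRdX; mem=34
  op20 P3: load  L0 → I/I/S/S on L0; bus BusRd Flush; mem=86
  op21 P2: load  L4 → I/I/S/S on L4; bus BusRd Flush; mem=59
  op22 P2: load  L4 → I/I/S/S on L4; bus (none); mem=59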